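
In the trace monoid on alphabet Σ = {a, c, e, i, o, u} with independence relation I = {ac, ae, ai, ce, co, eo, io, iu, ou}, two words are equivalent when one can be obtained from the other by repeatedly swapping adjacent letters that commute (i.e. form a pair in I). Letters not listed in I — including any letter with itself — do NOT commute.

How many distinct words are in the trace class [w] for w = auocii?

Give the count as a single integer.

#0=a has no predecessor
#1=u depends on [0:a]
#2=o depends on [0:a]
#3=c depends on [1:u]
#4=i depends on [3:c]
#5=i depends on [4:i]
sources: [0:a]
N(rest) = Σ N(rest − s) over sources s of rest; N(one piece) = 1:
  size 1 → [2]=1  [5]=1
  size 2 → [2,5]=2  [4,5]=1
  size 3 → [2,4,5]=3  [3,4,5]=1
  size 4 → [1,3,4,5]=1  [2,3,4,5]=4
  first=0(a) contributes 5

5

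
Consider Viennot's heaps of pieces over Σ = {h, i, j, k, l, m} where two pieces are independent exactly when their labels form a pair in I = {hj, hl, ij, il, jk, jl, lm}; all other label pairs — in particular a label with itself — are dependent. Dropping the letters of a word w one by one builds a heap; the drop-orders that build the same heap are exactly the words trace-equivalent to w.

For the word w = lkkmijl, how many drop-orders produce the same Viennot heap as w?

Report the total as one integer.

drop 0:l onto floor
drop 1:k onto {0:l}
drop 2:k onto {1:k}
drop 3:m onto {2:k}
drop 4:i onto {3:m}
drop 5:j onto {3:m}
drop 6:l onto {2:k}
ground layer = {0:l}
drop-orders for the pieces not yet dropped (sum over which currently-grounded one goes next):
  1 to go: {4} 1  {5} 1  {6} 1
  2 to go: {4,5} 2  {4,6} 2  {5,6} 2
  3 to go: {3,4,5} 2  {4,5,6} 6
  4 to go: {3,4,5,6} 8
  5 to go: {2,3,4,5,6} 8
  if 0:l drops first: 8 orders

8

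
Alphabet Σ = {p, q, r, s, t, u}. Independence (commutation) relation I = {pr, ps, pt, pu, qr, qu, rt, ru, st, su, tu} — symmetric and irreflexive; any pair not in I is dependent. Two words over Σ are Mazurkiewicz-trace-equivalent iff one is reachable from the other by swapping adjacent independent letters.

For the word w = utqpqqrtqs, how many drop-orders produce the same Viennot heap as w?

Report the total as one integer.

80

0(u) covers ∅
1(t) covers ∅
2(q) covers 1:t
3(p) covers 2:q
4(q) covers 3:p
5(q) covers 4:q
6(r) covers ∅
7(t) covers 5:q
8(q) covers 7:t
9(s) covers 6:r, 8:q
floor of heap: 0:u, 1:t, 6:r
completions by unplaced set U, small U first (add the entries for U minus each lowest piece of U):
  |U|=1: {0}:1  {9}:1
  |U|=2: {0,9}:2  {6,9}:1  {8,9}:1
  |U|=3: {0,6,9}:3  {0,8,9}:3  {6,8,9}:2  {7,8,9}:1
  |U|=4: {0,6,8,9}:8  {0,7,8,9}:4  {5,7,8,9}:1  {6,7,8,9}:3
  |U|=5: {0,5,7,8,9}:5  {0,6,7,8,9}:15  {4,5,7,8,9}:1  {5,6,7,8,9}:4
  |U|=6: {0,4,5,7,8,9}:6  {0,5,6,7,8,9}:24  {3,4,5,7,8,9}:1  {4,5,6,7,8,9}:5
  |U|=7: {0,3,4,5,7,8,9}:7  {0,4,5,6,7,8,9}:35  {2,3,4,5,7,8,9}:1  {3,4,5,6,7,8,9}:6
  |U|=8: {0,2,3,4,5,7,8,9}:8  {0,3,4,5,6,7,8,9}:48  {1,2,3,4,5,7,8,9}:1  {2,3,4,5,6,7,8,9}:7
  start at 0(u): 8
  start at 1(t): 63
  start at 6(r): 9
sum over floor = 80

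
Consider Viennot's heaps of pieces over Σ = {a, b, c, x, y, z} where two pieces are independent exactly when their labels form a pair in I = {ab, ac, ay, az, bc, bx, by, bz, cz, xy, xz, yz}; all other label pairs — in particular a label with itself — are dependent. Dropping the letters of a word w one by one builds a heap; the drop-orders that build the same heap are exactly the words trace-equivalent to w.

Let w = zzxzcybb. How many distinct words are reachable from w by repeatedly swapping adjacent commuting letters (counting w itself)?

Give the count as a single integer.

560

drop 0:z onto floor
drop 1:z onto {0:z}
drop 2:x onto floor
drop 3:z onto {1:z}
drop 4:c onto {2:x}
drop 5:y onto {4:c}
drop 6:b onto floor
drop 7:b onto {6:b}
ground layer = {0:z, 2:x, 6:b}
drop-orders for the pieces not yet dropped (sum over which currently-grounded one goes next):
  1 to go: {3} 1  {5} 1  {7} 1
  2 to go: {1,3} 1  {3,5} 2  {3,7} 2  {4,5} 1  {5,7} 2  {6,7} 1
  3 to go: {0,1,3} 1  {1,3,5} 3  {1,3,7} 3  {2,4,5} 1  {3,4,5} 3  {3,5,7} 6  {3,6,7} 3  {4,5,7} 3  {5,6,7} 3
  4 to go: {0,1,3,5} 4  {0,1,3,7} 4  {1,3,4,5} 6  {1,3,5,7} 12  {1,3,6,7} 6  {2,3,4,5} 4  {2,4,5,7} 4  {3,4,5,7} 12  {3,5,6,7} 12  {4,5,6,7} 6
  5 to go: {0,1,3,4,5} 10  {0,1,3,5,7} 20  {0,1,3,6,7} 10  {1,2,3,4,5} 10  {1,3,4,5,7} 30  {1,3,5,6,7} 30  {2,3,4,5,7} 20  {2,4,5,6,7} 10  {3,4,5,6,7} 30
  6 to go: {0,1,2,3,4,5} 20  {0,1,3,4,5,7} 60  {0,1,3,5,6,7} 60  {1,2,3,4,5,7} 60  {1,3,4,5,6,7} 90  {2,3,4,5,6,7} 60
  if 0:z drops first: 210 orders
  if 2:x drops first: 210 orders
  if 6:b drops first: 140 orders
heap linearizations: 560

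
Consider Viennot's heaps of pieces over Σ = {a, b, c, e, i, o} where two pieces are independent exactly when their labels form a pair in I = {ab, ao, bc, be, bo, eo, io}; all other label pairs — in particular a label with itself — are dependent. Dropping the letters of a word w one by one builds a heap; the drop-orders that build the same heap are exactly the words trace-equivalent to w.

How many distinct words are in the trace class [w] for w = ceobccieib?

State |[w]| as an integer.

drop 0:c onto floor
drop 1:e onto {0:c}
drop 2:o onto {0:c}
drop 3:b onto floor
drop 4:c onto {1:e, 2:o}
drop 5:c onto {4:c}
drop 6:i onto {3:b, 5:c}
drop 7:e onto {6:i}
drop 8:i onto {7:e}
drop 9:b onto {8:i}
ground layer = {0:c, 3:b}
drop-orders for the pieces not yet dropped (sum over which currently-grounded one goes next):
  1 to go: {9} 1
  2 to go: {8,9} 1
  3 to go: {7,8,9} 1
  4 to go: {6,7,8,9} 1
  5 to go: {3,6,7,8,9} 1  {5,6,7,8,9} 1
  6 to go: {3,5,6,7,8,9} 2  {4,5,6,7,8,9} 1
  7 to go: {1,4,5,6,7,8,9} 1  {2,4,5,6,7,8,9} 1  {3,4,5,6,7,8,9} 3
  8 to go: {1,2,4,5,6,7,8,9} 2  {1,3,4,5,6,7,8,9} 4  {2,3,4,5,6,7,8,9} 4
  if 0:c drops first: 10 orders
  if 3:b drops first: 2 orders
heap linearizations: 12

12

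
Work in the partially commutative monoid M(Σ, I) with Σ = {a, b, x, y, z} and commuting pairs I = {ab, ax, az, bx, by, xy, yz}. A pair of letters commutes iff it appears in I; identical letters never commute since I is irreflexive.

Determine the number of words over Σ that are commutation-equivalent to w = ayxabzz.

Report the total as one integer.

70

0(a) covers ∅
1(y) covers 0:a
2(x) covers ∅
3(a) covers 1:y
4(b) covers ∅
5(z) covers 2:x, 4:b
6(z) covers 5:z
floor of heap: 0:a, 2:x, 4:b
completions by unplaced set U, small U first (add the entries for U minus each lowest piece of U):
  |U|=1: {3}:1  {6}:1
  |U|=2: {1,3}:1  {3,6}:2  {5,6}:1
  |U|=3: {0,1,3}:1  {1,3,6}:3  {2,5,6}:1  {3,5,6}:3  {4,5,6}:1
  |U|=4: {0,1,3,6}:4  {1,3,5,6}:6  {2,3,5,6}:4  {2,4,5,6}:2  {3,4,5,6}:4
  |U|=5: {0,1,3,5,6}:10  {1,2,3,5,6}:10  {1,3,4,5,6}:10  {2,3,4,5,6}:10
  start at 0(a): 30
  start at 2(x): 20
  start at 4(b): 20
sum over floor = 70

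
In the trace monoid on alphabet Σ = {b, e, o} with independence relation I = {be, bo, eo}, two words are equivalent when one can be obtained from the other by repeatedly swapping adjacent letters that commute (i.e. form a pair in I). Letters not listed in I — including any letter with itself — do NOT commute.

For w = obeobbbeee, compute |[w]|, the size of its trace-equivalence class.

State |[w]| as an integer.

0(o) covers ∅
1(b) covers ∅
2(e) covers ∅
3(o) covers 0:o
4(b) covers 1:b
5(b) covers 4:b
6(b) covers 5:b
7(e) covers 2:e
8(e) covers 7:e
9(e) covers 8:e
floor of heap: 0:o, 1:b, 2:e
completions by unplaced set U, small U first (add the entries for U minus each lowest piece of U):
  |U|=1: {3}:1  {6}:1  {9}:1
  |U|=2: {0,3}:1  {3,6}:2  {3,9}:2  {5,6}:1  {6,9}:2  {8,9}:1
  |U|=3: {0,3,6}:3  {0,3,9}:3  {3,5,6}:3  {3,6,9}:6  {3,8,9}:3  {4,5,6}:1  {5,6,9}:3  {6,8,9}:3  {7,8,9}:1
  |U|=4: {0,3,5,6}:6  {0,3,6,9}:12  {0,3,8,9}:6  {1,4,5,6}:1  {2,7,8,9}:1  {3,4,5,6}:4  {3,5,6,9}:12  {3,6,8,9}:12  {3,7,8,9}:4  {4,5,6,9}:4  {5,6,8,9}:6  {6,7,8,9}:4
  |U|=5: {0,3,4,5,6}:10  {0,3,5,6,9}:30  {0,3,6,8,9}:30  {0,3,7,8,9}:10  {1,3,4,5,6}:5  {1,4,5,6,9}:5  {2,3,7,8,9}:5  {2,6,7,8,9}:5  {3,4,5,6,9}:20  {3,5,6,8,9}:30  {3,6,7,8,9}:20  {4,5,6,8,9}:10  {5,6,7,8,9}:10
  |U|=6: {0,1,3,4,5,6}:15  {0,2,3,7,8,9}:15  {0,3,4,5,6,9}:60  {0,3,5,6,8,9}:90  {0,3,6,7,8,9}:60  {1,3,4,5,6,9}:30  {1,4,5,6,8,9}:15  {2,3,6,7,8,9}:30  {2,5,6,7,8,9}:15  {3,4,5,6,8,9}:60  {3,5,6,7,8,9}:60  {4,5,6,7,8,9}:20
  |U|=7: {0,1,3,4,5,6,9}:105  {0,2,3,6,7,8,9}:105  {0,3,4,5,6,8,9}:210  {0,3,5,6,7,8,9}:210  {1,3,4,5,6,8,9}:105  {1,4,5,6,7,8,9}:35  {2,3,5,6,7,8,9}:105  {2,4,5,6,7,8,9}:35  {3,4,5,6,7,8,9}:140
  |U|=8: {0,1,3,4,5,6,8,9}:420  {0,2,3,5,6,7,8,9}:420  {0,3,4,5,6,7,8,9}:560  {1,2,4,5,6,7,8,9}:70  {1,3,4,5,6,7,8,9}:280  {2,3,4,5,6,7,8,9}:280
  start at 0(o): 630
  start at 1(b): 1260
  start at 2(e): 1260
sum over floor = 3150

3150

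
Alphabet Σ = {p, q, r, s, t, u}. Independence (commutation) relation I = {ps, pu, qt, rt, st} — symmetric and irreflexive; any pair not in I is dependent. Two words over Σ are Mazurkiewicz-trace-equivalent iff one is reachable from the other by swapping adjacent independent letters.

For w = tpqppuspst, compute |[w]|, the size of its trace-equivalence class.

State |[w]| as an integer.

#0=t has no predecessor
#1=p depends on [0:t]
#2=q depends on [1:p]
#3=p depends on [2:q]
#4=p depends on [3:p]
#5=u depends on [2:q]
#6=s depends on [5:u]
#7=p depends on [4:p]
#8=s depends on [6:s]
#9=t depends on [5:u, 7:p]
sources: [0:t]
N(rest) = Σ N(rest − s) over sources s of rest; N(one piece) = 1:
  size 1 → [8]=1  [9]=1
  size 2 → [6,8]=1  [7,9]=1  [8,9]=2
  size 3 → [4,7,9]=1  [6,8,9]=3  [7,8,9]=3
  size 4 → [3,4,7,9]=1  [4,7,8,9]=4  [5,6,8,9]=3  [6,7,8,9]=6
  size 5 → [3,4,7,8,9]=5  [4,6,7,8,9]=10  [5,6,7,8,9]=9
  size 6 → [3,4,6,7,8,9]=15  [4,5,6,7,8,9]=19
  size 7 → [3,4,5,6,7,8,9]=34
  size 8 → [2,3,4,5,6,7,8,9]=34
  first=0(t) contributes 34

34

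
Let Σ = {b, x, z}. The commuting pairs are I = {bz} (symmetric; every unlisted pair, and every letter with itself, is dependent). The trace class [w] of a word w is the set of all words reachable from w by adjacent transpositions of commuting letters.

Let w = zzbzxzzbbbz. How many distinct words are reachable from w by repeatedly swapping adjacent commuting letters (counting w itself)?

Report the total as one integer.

#0=z has no predecessor
#1=z depends on [0:z]
#2=b has no predecessor
#3=z depends on [1:z]
#4=x depends on [2:b, 3:z]
#5=z depends on [4:x]
#6=z depends on [5:z]
#7=b depends on [4:x]
#8=b depends on [7:b]
#9=b depends on [8:b]
#10=z depends on [6:z]
sources: [0:z, 2:b]
N(rest) = Σ N(rest − s) over sources s of rest; N(one piece) = 1:
  size 1 → [9]=1  [10]=1
  size 2 → [6,10]=1  [8,9]=1  [9,10]=2
  size 3 → [5,6,10]=1  [6,9,10]=3  [7,8,9]=1  [8,9,10]=3
  size 4 → [5,6,9,10]=4  [6,8,9,10]=6  [7,8,9,10]=4
  size 5 → [5,6,8,9,10]=10  [6,7,8,9,10]=10
  size 6 → [5,6,7,8,9,10]=20
  size 7 → [4,5,6,7,8,9,10]=20
  size 8 → [2,4,5,6,7,8,9,10]=20  [3,4,5,6,7,8,9,10]=20
  size 9 → [1,3,4,5,6,7,8,9,10]=20  [2,3,4,5,6,7,8,9,10]=40
  first=0(z) contributes 60
  first=2(b) contributes 20
|[w]| = 80

80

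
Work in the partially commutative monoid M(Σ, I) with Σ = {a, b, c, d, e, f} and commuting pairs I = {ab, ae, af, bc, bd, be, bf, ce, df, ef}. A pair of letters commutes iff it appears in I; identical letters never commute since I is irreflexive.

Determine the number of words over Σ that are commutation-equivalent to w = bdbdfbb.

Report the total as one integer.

#0=b has no predecessor
#1=d has no predecessor
#2=b depends on [0:b]
#3=d depends on [1:d]
#4=f has no predecessor
#5=b depends on [2:b]
#6=b depends on [5:b]
sources: [0:b, 1:d, 4:f]
N(rest) = Σ N(rest − s) over sources s of rest; N(one piece) = 1:
  size 1 → [3]=1  [4]=1  [6]=1
  size 2 → [1,3]=1  [3,4]=2  [3,6]=2  [4,6]=2  [5,6]=1
  size 3 → [1,3,4]=3  [1,3,6]=3  [2,5,6]=1  [3,4,6]=6  [3,5,6]=3  [4,5,6]=3
  size 4 → [0,2,5,6]=1  [1,3,4,6]=12  [1,3,5,6]=6  [2,3,5,6]=4  [2,4,5,6]=4  [3,4,5,6]=12
  size 5 → [0,2,3,5,6]=5  [0,2,4,5,6]=5  [1,2,3,5,6]=10  [1,3,4,5,6]=30  [2,3,4,5,6]=20
  first=0(b) contributes 60
  first=1(d) contributes 30
  first=4(f) contributes 15
|[w]| = 105

105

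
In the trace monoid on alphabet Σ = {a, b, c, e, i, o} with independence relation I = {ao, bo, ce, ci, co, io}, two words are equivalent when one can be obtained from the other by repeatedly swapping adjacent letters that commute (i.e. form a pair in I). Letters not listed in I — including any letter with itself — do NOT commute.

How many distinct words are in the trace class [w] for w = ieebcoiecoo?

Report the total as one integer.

57

piece 0:i — minimal
piece 1:e rests on {0:i}
piece 2:e rests on {1:e}
piece 3:b rests on {2:e}
piece 4:c rests on {3:b}
piece 5:o rests on {2:e}
piece 6:i rests on {3:b}
piece 7:e rests on {5:o, 6:i}
piece 8:c rests on {4:c}
piece 9:o rests on {7:e}
piece 10:o rests on {9:o}
minimal pieces: {0:i}
ways to finish when only these pieces remain (= sum over removing one remaining piece with nothing left below it):
  1 left: {8}→1  {10}→1
  2 left: {4,8}→1  {8,10}→2  {9,10}→1
  3 left: {4,8,10}→3  {7,9,10}→1  {8,9,10}→3
  4 left: {4,8,9,10}→6  {5,7,9,10}→1  {6,7,9,10}→1  {7,8,9,10}→4
  5 left: {4,7,8,9,10}→10  {5,6,7,9,10}→2  {5,7,8,9,10}→5  {6,7,8,9,10}→5
  6 left: {4,5,7,8,9,10}→15  {4,6,7,8,9,10}→15  {5,6,7,8,9,10}→12
  7 left: {3,4,6,7,8,9,10}→15  {4,5,6,7,8,9,10}→42
  8 left: {3,4,5,6,7,8,9,10}→57
  9 left: {2,3,4,5,6,7,8,9,10}→57
  placing 0:i first → 57 extensions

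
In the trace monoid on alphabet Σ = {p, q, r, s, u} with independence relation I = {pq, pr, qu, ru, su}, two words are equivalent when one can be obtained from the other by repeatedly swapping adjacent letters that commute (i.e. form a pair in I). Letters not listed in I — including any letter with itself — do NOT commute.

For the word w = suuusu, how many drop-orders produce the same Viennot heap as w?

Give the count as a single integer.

15

piece 0:s — minimal
piece 1:u — minimal
piece 2:u rests on {1:u}
piece 3:u rests on {2:u}
piece 4:s rests on {0:s}
piece 5:u rests on {3:u}
minimal pieces: {0:s, 1:u}
ways to finish when only these pieces remain (= sum over removing one remaining piece with nothing left below it):
  1 left: {4}→1  {5}→1
  2 left: {0,4}→1  {3,5}→1  {4,5}→2
  3 left: {0,4,5}→3  {2,3,5}→1  {3,4,5}→3
  4 left: {0,3,4,5}→6  {1,2,3,5}→1  {2,3,4,5}→4
  placing 0:s first → 5 extensions
  placing 1:u first → 10 extensions
total linear extensions = 15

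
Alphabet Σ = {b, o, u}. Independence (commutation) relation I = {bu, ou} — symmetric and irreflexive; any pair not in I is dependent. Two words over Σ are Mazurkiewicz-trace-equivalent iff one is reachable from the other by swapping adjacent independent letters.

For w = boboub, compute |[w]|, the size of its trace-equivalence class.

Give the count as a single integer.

drop 0:b onto floor
drop 1:o onto {0:b}
drop 2:b onto {1:o}
drop 3:o onto {2:b}
drop 4:u onto floor
drop 5:b onto {3:o}
ground layer = {0:b, 4:u}
drop-orders for the pieces not yet dropped (sum over which currently-grounded one goes next):
  1 to go: {4} 1  {5} 1
  2 to go: {3,5} 1  {4,5} 2
  3 to go: {2,3,5} 1  {3,4,5} 3
  4 to go: {1,2,3,5} 1  {2,3,4,5} 4
  if 0:b drops first: 5 orders
  if 4:u drops first: 1 orders
heap linearizations: 6

6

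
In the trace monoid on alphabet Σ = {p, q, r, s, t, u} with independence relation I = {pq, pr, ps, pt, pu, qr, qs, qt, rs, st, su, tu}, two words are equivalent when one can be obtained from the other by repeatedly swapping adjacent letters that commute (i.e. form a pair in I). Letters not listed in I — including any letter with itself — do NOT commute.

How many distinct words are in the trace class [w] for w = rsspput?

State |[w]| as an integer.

#0=r has no predecessor
#1=s has no predecessor
#2=s depends on [1:s]
#3=p has no predecessor
#4=p depends on [3:p]
#5=u depends on [0:r]
#6=t depends on [0:r]
sources: [0:r, 1:s, 3:p]
N(rest) = Σ N(rest − s) over sources s of rest; N(one piece) = 1:
  size 1 → [2]=1  [4]=1  [5]=1  [6]=1
  size 2 → [1,2]=1  [2,4]=2  [2,5]=2  [2,6]=2  [3,4]=1  [4,5]=2  [4,6]=2  [5,6]=2
  size 3 → [0,5,6]=2  [1,2,4]=3  [1,2,5]=3  [1,2,6]=3  [2,3,4]=3  [2,4,5]=6  [2,4,6]=6  [2,5,6]=6  [3,4,5]=3  [3,4,6]=3  [4,5,6]=6
  size 4 → [0,2,5,6]=8  [0,4,5,6]=8  [1,2,3,4]=6  [1,2,4,5]=12  [1,2,4,6]=12  [1,2,5,6]=12  [2,3,4,5]=12  [2,3,4,6]=12  [2,4,5,6]=24  [3,4,5,6]=12
  size 5 → [0,1,2,5,6]=20  [0,2,4,5,6]=40  [0,3,4,5,6]=20  [1,2,3,4,5]=30  [1,2,3,4,6]=30  [1,2,4,5,6]=60  [2,3,4,5,6]=60
  first=0(r) contributes 180
  first=1(s) contributes 120
  first=3(p) contributes 120
|[w]| = 420

420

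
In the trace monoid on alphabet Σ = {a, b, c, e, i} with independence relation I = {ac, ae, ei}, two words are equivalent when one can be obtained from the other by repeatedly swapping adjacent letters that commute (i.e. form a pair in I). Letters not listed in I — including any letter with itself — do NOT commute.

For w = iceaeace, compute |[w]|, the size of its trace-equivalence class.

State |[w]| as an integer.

21

drop 0:i onto floor
drop 1:c onto {0:i}
drop 2:e onto {1:c}
drop 3:a onto {0:i}
drop 4:e onto {2:e}
drop 5:a onto {3:a}
drop 6:c onto {4:e}
drop 7:e onto {6:c}
ground layer = {0:i}
drop-orders for the pieces not yet dropped (sum over which currently-grounded one goes next):
  1 to go: {5} 1  {7} 1
  2 to go: {3,5} 1  {5,7} 2  {6,7} 1
  3 to go: {3,5,7} 3  {4,6,7} 1  {5,6,7} 3
  4 to go: {2,4,6,7} 1  {3,5,6,7} 6  {4,5,6,7} 4
  5 to go: {1,2,4,6,7} 1  {2,4,5,6,7} 5  {3,4,5,6,7} 10
  6 to go: {1,2,4,5,6,7} 6  {2,3,4,5,6,7} 15
  if 0:i drops first: 21 orders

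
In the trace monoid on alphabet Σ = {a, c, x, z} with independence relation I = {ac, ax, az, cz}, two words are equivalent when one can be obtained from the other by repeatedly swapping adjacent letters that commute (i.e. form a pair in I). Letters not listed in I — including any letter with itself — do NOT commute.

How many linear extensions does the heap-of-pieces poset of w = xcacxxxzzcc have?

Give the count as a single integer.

drop 0:x onto floor
drop 1:c onto {0:x}
drop 2:a onto floor
drop 3:c onto {1:c}
drop 4:x onto {3:c}
drop 5:x onto {4:x}
drop 6:x onto {5:x}
drop 7:z onto {6:x}
drop 8:z onto {7:z}
drop 9:c onto {6:x}
drop 10:c onto {9:c}
ground layer = {0:x, 2:a}
drop-orders for the pieces not yet dropped (sum over which currently-grounded one goes next):
  1 to go: {2} 1  {8} 1  {10} 1
  2 to go: {2,8} 2  {2,10} 2  {7,8} 1  {8,10} 2  {9,10} 1
  3 to go: {2,7,8} 3  {2,8,10} 6  {2,9,10} 3  {7,8,10} 3  {8,9,10} 3
  4 to go: {2,7,8,10} 12  {2,8,9,10} 12  {7,8,9,10} 6
  5 to go: {2,7,8,9,10} 30  {6,7,8,9,10} 6
  6 to go: {2,6,7,8,9,10} 36  {5,6,7,8,9,10} 6
  7 to go: {2,5,6,7,8,9,10} 42  {4,5,6,7,8,9,10} 6
  8 to go: {2,4,5,6,7,8,9,10} 48  {3,4,5,6,7,8,9,10} 6
  9 to go: {1,3,4,5,6,7,8,9,10} 6  {2,3,4,5,6,7,8,9,10} 54
  if 0:x drops first: 60 orders
  if 2:a drops first: 6 orders
heap linearizations: 66

66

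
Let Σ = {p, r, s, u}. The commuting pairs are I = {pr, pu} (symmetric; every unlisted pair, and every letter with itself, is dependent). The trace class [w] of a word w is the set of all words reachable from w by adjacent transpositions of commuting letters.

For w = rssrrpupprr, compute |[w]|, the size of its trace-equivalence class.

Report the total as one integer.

drop 0:r onto floor
drop 1:s onto {0:r}
drop 2:s onto {1:s}
drop 3:r onto {2:s}
drop 4:r onto {3:r}
drop 5:p onto {2:s}
drop 6:u onto {4:r}
drop 7:p onto {5:p}
drop 8:p onto {7:p}
drop 9:r onto {6:u}
drop 10:r onto {9:r}
ground layer = {0:r}
drop-orders for the pieces not yet dropped (sum over which currently-grounded one goes next):
  1 to go: {8} 1  {10} 1
  2 to go: {7,8} 1  {8,10} 2  {9,10} 1
  3 to go: {5,7,8} 1  {6,9,10} 1  {7,8,10} 3  {8,9,10} 3
  4 to go: {4,6,9,10} 1  {5,7,8,10} 4  {6,8,9,10} 4  {7,8,9,10} 6
  5 to go: {3,4,6,9,10} 1  {4,6,8,9,10} 5  {5,7,8,9,10} 10  {6,7,8,9,10} 10
  6 to go: {3,4,6,8,9,10} 6  {4,6,7,8,9,10} 15  {5,6,7,8,9,10} 20
  7 to go: {3,4,6,7,8,9,10} 21  {4,5,6,7,8,9,10} 35
  8 to go: {3,4,5,6,7,8,9,10} 56
  9 to go: {2,3,4,5,6,7,8,9,10} 56
  if 0:r drops first: 56 orders

56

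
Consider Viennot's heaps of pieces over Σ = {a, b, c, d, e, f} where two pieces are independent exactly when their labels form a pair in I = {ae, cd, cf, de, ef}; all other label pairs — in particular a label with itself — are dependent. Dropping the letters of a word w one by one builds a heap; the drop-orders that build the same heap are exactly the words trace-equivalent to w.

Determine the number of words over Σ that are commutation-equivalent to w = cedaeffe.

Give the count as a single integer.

55

piece 0:c — minimal
piece 1:e rests on {0:c}
piece 2:d — minimal
piece 3:a rests on {0:c, 2:d}
piece 4:e rests on {1:e}
piece 5:f rests on {3:a}
piece 6:f rests on {5:f}
piece 7:e rests on {4:e}
minimal pieces: {0:c, 2:d}
ways to finish when only these pieces remain (= sum over removing one remaining piece with nothing left below it):
  1 left: {6}→1  {7}→1
  2 left: {4,7}→1  {5,6}→1  {6,7}→2
  3 left: {1,4,7}→1  {3,5,6}→1  {4,6,7}→3  {5,6,7}→3
  4 left: {1,4,6,7}→4  {2,3,5,6}→1  {3,5,6,7}→4  {4,5,6,7}→6
  5 left: {1,4,5,6,7}→10  {2,3,5,6,7}→5  {3,4,5,6,7}→10
  6 left: {1,3,4,5,6,7}→20  {2,3,4,5,6,7}→15
  placing 0:c first → 35 extensions
  placing 2:d first → 20 extensions
total linear extensions = 55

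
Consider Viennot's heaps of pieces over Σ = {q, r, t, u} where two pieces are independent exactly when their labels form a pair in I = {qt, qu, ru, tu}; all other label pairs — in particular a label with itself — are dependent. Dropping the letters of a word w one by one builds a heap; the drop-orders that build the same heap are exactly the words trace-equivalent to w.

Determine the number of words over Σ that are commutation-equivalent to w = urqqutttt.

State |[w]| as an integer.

drop 0:u onto floor
drop 1:r onto floor
drop 2:q onto {1:r}
drop 3:q onto {2:q}
drop 4:u onto {0:u}
drop 5:t onto {1:r}
drop 6:t onto {5:t}
drop 7:t onto {6:t}
drop 8:t onto {7:t}
ground layer = {0:u, 1:r}
drop-orders for the pieces not yet dropped (sum over which currently-grounded one goes next):
  1 to go: {3} 1  {4} 1  {8} 1
  2 to go: {0,4} 1  {2,3} 1  {3,4} 2  {3,8} 2  {4,8} 2  {7,8} 1
  3 to go: {0,3,4} 3  {0,4,8} 3  {2,3,4} 3  {2,3,8} 3  {3,4,8} 6  {3,7,8} 3  {4,7,8} 3  {6,7,8} 1
  4 to go: {0,2,3,4} 6  {0,3,4,8} 12  {0,4,7,8} 6  {2,3,4,8} 12  {2,3,7,8} 6  {3,4,7,8} 12  {3,6,7,8} 4  {4,6,7,8} 4  {5,6,7,8} 1
  5 to go: {0,2,3,4,8} 30  {0,3,4,7,8} 30  {0,4,6,7,8} 10  {2,3,4,7,8} 30  {2,3,6,7,8} 10  {3,4,6,7,8} 20  {3,5,6,7,8} 5  {4,5,6,7,8} 5
  6 to go: {0,2,3,4,7,8} 90  {0,3,4,6,7,8} 60  {0,4,5,6,7,8} 15  {2,3,4,6,7,8} 60  {2,3,5,6,7,8} 15  {3,4,5,6,7,8} 30
  7 to go: {0,2,3,4,6,7,8} 210  {0,3,4,5,6,7,8} 105  {1,2,3,5,6,7,8} 15  {2,3,4,5,6,7,8} 105
  if 0:u drops first: 120 orders
  if 1:r drops first: 420 orders
heap linearizations: 540

540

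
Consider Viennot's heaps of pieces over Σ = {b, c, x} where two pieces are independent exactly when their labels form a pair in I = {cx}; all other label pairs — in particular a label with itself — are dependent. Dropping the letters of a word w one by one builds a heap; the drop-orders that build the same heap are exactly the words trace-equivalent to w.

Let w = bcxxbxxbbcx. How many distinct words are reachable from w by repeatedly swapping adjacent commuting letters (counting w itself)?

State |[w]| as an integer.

drop 0:b onto floor
drop 1:c onto {0:b}
drop 2:x onto {0:b}
drop 3:x onto {2:x}
drop 4:b onto {1:c, 3:x}
drop 5:x onto {4:b}
drop 6:x onto {5:x}
drop 7:b onto {6:x}
drop 8:b onto {7:b}
drop 9:c onto {8:b}
drop 10:x onto {8:b}
ground layer = {0:b}
drop-orders for the pieces not yet dropped (sum over which currently-grounded one goes next):
  1 to go: {9} 1  {10} 1
  2 to go: {9,10} 2
  3 to go: {8,9,10} 2
  4 to go: {7,8,9,10} 2
  5 to go: {6,7,8,9,10} 2
  6 to go: {5,6,7,8,9,10} 2
  7 to go: {4,5,6,7,8,9,10} 2
  8 to go: {1,4,5,6,7,8,9,10} 2  {3,4,5,6,7,8,9,10} 2
  9 to go: {1,3,4,5,6,7,8,9,10} 4  {2,3,4,5,6,7,8,9,10} 2
  if 0:b drops first: 6 orders

6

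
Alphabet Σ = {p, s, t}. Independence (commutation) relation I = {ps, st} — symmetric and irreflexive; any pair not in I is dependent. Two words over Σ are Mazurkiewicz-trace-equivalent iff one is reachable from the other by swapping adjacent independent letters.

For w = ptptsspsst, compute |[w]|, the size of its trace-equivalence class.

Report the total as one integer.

210

#0=p has no predecessor
#1=t depends on [0:p]
#2=p depends on [1:t]
#3=t depends on [2:p]
#4=s has no predecessor
#5=s depends on [4:s]
#6=p depends on [3:t]
#7=s depends on [5:s]
#8=s depends on [7:s]
#9=t depends on [6:p]
sources: [0:p, 4:s]
N(rest) = Σ N(rest − s) over sources s of rest; N(one piece) = 1:
  size 1 → [8]=1  [9]=1
  size 2 → [6,9]=1  [7,8]=1  [8,9]=2
  size 3 → [3,6,9]=1  [5,7,8]=1  [6,8,9]=3  [7,8,9]=3
  size 4 → [2,3,6,9]=1  [3,6,8,9]=4  [4,5,7,8]=1  [5,7,8,9]=4  [6,7,8,9]=6
  size 5 → [1,2,3,6,9]=1  [2,3,6,8,9]=5  [3,6,7,8,9]=10  [4,5,7,8,9]=5  [5,6,7,8,9]=10
  size 6 → [0,1,2,3,6,9]=1  [1,2,3,6,8,9]=6  [2,3,6,7,8,9]=15  [3,5,6,7,8,9]=20  [4,5,6,7,8,9]=15
  size 7 → [0,1,2,3,6,8,9]=7  [1,2,3,6,7,8,9]=21  [2,3,5,6,7,8,9]=35  [3,4,5,6,7,8,9]=35
  size 8 → [0,1,2,3,6,7,8,9]=28  [1,2,3,5,6,7,8,9]=56  [2,3,4,5,6,7,8,9]=70
  first=0(p) contributes 126
  first=4(s) contributes 84
|[w]| = 210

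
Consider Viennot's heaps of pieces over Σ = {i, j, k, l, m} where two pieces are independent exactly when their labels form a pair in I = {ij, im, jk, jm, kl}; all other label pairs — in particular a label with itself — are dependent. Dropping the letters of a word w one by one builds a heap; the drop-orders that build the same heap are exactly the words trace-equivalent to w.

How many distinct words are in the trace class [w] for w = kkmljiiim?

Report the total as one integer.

#0=k has no predecessor
#1=k depends on [0:k]
#2=m depends on [1:k]
#3=l depends on [2:m]
#4=j depends on [3:l]
#5=i depends on [3:l]
#6=i depends on [5:i]
#7=i depends on [6:i]
#8=m depends on [3:l]
sources: [0:k]
N(rest) = Σ N(rest − s) over sources s of rest; N(one piece) = 1:
  size 1 → [4]=1  [7]=1  [8]=1
  size 2 → [4,7]=2  [4,8]=2  [6,7]=1  [7,8]=2
  size 3 → [4,6,7]=3  [4,7,8]=6  [5,6,7]=1  [6,7,8]=3
  size 4 → [4,5,6,7]=4  [4,6,7,8]=12  [5,6,7,8]=4
  size 5 → [4,5,6,7,8]=20
  size 6 → [3,4,5,6,7,8]=20
  size 7 → [2,3,4,5,6,7,8]=20
  first=0(k) contributes 20

20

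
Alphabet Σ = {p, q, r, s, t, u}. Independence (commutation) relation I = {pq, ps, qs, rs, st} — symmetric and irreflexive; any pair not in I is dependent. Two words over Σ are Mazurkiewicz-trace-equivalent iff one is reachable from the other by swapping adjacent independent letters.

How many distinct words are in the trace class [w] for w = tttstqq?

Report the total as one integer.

#0=t has no predecessor
#1=t depends on [0:t]
#2=t depends on [1:t]
#3=s has no predecessor
#4=t depends on [2:t]
#5=q depends on [4:t]
#6=q depends on [5:q]
sources: [0:t, 3:s]
N(rest) = Σ N(rest − s) over sources s of rest; N(one piece) = 1:
  size 1 → [3]=1  [6]=1
  size 2 → [3,6]=2  [5,6]=1
  size 3 → [3,5,6]=3  [4,5,6]=1
  size 4 → [2,4,5,6]=1  [3,4,5,6]=4
  size 5 → [1,2,4,5,6]=1  [2,3,4,5,6]=5
  first=0(t) contributes 6
  first=3(s) contributes 1
|[w]| = 7

7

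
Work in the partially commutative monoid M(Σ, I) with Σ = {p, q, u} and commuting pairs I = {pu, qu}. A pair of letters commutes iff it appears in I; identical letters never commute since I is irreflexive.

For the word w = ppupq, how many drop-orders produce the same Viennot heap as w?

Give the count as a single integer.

#0=p has no predecessor
#1=p depends on [0:p]
#2=u has no predecessor
#3=p depends on [1:p]
#4=q depends on [3:p]
sources: [0:p, 2:u]
N(rest) = Σ N(rest − s) over sources s of rest; N(one piece) = 1:
  size 1 → [2]=1  [4]=1
  size 2 → [2,4]=2  [3,4]=1
  size 3 → [1,3,4]=1  [2,3,4]=3
  first=0(p) contributes 4
  first=2(u) contributes 1
|[w]| = 5

5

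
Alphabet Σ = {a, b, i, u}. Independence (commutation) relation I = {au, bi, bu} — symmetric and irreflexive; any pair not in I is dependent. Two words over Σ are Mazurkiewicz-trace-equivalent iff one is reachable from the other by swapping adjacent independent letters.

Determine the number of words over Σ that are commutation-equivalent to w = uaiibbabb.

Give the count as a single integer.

16

#0=u has no predecessor
#1=a has no predecessor
#2=i depends on [0:u, 1:a]
#3=i depends on [2:i]
#4=b depends on [1:a]
#5=b depends on [4:b]
#6=a depends on [3:i, 5:b]
#7=b depends on [6:a]
#8=b depends on [7:b]
sources: [0:u, 1:a]
N(rest) = Σ N(rest − s) over sources s of rest; N(one piece) = 1:
  size 1 → [8]=1
  size 2 → [7,8]=1
  size 3 → [6,7,8]=1
  size 4 → [3,6,7,8]=1  [5,6,7,8]=1
  size 5 → [2,3,6,7,8]=1  [3,5,6,7,8]=2  [4,5,6,7,8]=1
  size 6 → [0,2,3,6,7,8]=1  [2,3,5,6,7,8]=3  [3,4,5,6,7,8]=3
  size 7 → [0,2,3,5,6,7,8]=4  [2,3,4,5,6,7,8]=6
  first=0(u) contributes 6
  first=1(a) contributes 10
|[w]| = 16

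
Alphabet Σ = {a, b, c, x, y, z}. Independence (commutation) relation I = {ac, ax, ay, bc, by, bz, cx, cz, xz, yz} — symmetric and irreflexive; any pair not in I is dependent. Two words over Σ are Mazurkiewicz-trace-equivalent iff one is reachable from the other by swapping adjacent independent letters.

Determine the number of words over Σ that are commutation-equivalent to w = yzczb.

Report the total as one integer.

30

drop 0:y onto floor
drop 1:z onto floor
drop 2:c onto {0:y}
drop 3:z onto {1:z}
drop 4:b onto floor
ground layer = {0:y, 1:z, 4:b}
drop-orders for the pieces not yet dropped (sum over which currently-grounded one goes next):
  1 to go: {2} 1  {3} 1  {4} 1
  2 to go: {0,2} 1  {1,3} 1  {2,3} 2  {2,4} 2  {3,4} 2
  3 to go: {0,2,3} 3  {0,2,4} 3  {1,2,3} 3  {1,3,4} 3  {2,3,4} 6
  if 0:y drops first: 12 orders
  if 1:z drops first: 12 orders
  if 4:b drops first: 6 orders
heap linearizations: 30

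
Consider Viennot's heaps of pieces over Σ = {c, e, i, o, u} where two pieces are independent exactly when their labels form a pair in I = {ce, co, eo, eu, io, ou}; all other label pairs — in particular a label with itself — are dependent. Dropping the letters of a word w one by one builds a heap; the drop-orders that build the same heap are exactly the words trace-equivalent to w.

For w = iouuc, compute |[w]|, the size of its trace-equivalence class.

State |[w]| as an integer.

5

0(i) covers ∅
1(o) covers ∅
2(u) covers 0:i
3(u) covers 2:u
4(c) covers 3:u
floor of heap: 0:i, 1:o
completions by unplaced set U, small U first (add the entries for U minus each lowest piece of U):
  |U|=1: {1}:1  {4}:1
  |U|=2: {1,4}:2  {3,4}:1
  |U|=3: {1,3,4}:3  {2,3,4}:1
  start at 0(i): 4
  start at 1(o): 1
sum over floor = 5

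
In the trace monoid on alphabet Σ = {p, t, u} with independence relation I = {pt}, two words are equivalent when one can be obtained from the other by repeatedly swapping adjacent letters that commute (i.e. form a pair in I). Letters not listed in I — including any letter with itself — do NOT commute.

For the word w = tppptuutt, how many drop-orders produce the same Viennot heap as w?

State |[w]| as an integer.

0(t) covers ∅
1(p) covers ∅
2(p) covers 1:p
3(p) covers 2:p
4(t) covers 0:t
5(u) covers 3:p, 4:t
6(u) covers 5:u
7(t) covers 6:u
8(t) covers 7:t
floor of heap: 0:t, 1:p
completions by unplaced set U, small U first (add the entries for U minus each lowest piece of U):
  |U|=1: {8}:1
  |U|=2: {7,8}:1
  |U|=3: {6,7,8}:1
  |U|=4: {5,6,7,8}:1
  |U|=5: {3,5,6,7,8}:1  {4,5,6,7,8}:1
  |U|=6: {0,4,5,6,7,8}:1  {2,3,5,6,7,8}:1  {3,4,5,6,7,8}:2
  |U|=7: {0,3,4,5,6,7,8}:3  {1,2,3,5,6,7,8}:1  {2,3,4,5,6,7,8}:3
  start at 0(t): 4
  start at 1(p): 6
sum over floor = 10

10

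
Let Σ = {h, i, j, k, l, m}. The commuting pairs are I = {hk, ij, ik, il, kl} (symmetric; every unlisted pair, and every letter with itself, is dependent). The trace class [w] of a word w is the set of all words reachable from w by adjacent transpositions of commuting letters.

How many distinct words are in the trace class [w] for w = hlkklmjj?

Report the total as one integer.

#0=h has no predecessor
#1=l depends on [0:h]
#2=k has no predecessor
#3=k depends on [2:k]
#4=l depends on [1:l]
#5=m depends on [3:k, 4:l]
#6=j depends on [5:m]
#7=j depends on [6:j]
sources: [0:h, 2:k]
N(rest) = Σ N(rest − s) over sources s of rest; N(one piece) = 1:
  size 1 → [7]=1
  size 2 → [6,7]=1
  size 3 → [5,6,7]=1
  size 4 → [3,5,6,7]=1  [4,5,6,7]=1
  size 5 → [1,4,5,6,7]=1  [2,3,5,6,7]=1  [3,4,5,6,7]=2
  size 6 → [0,1,4,5,6,7]=1  [1,3,4,5,6,7]=3  [2,3,4,5,6,7]=3
  first=0(h) contributes 6
  first=2(k) contributes 4
|[w]| = 10

10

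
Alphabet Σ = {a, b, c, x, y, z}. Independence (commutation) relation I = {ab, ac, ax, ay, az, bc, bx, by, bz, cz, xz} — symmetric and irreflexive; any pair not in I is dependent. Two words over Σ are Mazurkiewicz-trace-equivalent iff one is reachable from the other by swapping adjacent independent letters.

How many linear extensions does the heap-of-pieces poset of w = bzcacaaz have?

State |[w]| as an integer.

1680

0(b) covers ∅
1(z) covers ∅
2(c) covers ∅
3(a) covers ∅
4(c) covers 2:c
5(a) covers 3:a
6(a) covers 5:a
7(z) covers 1:z
floor of heap: 0:b, 1:z, 2:c, 3:a
completions by unplaced set U, small U first (add the entries for U minus each lowest piece of U):
  |U|=1: {0}:1  {4}:1  {6}:1  {7}:1
  |U|=2: {0,4}:2  {0,6}:2  {0,7}:2  {1,7}:1  {2,4}:1  {4,6}:2  {4,7}:2  {5,6}:1  {6,7}:2
  |U|=3: {0,1,7}:3  {0,2,4}:3  {0,4,6}:6  {0,4,7}:6  {0,5,6}:3  {0,6,7}:6  {1,4,7}:3  {1,6,7}:3  {2,4,6}:3  {2,4,7}:3  {3,5,6}:1  {4,5,6}:3  {4,6,7}:6  {5,6,7}:3
  |U|=4: {0,1,4,7}:12  {0,1,6,7}:12  {0,2,4,6}:12  {0,2,4,7}:12  {0,3,5,6}:4  {0,4,5,6}:12  {0,4,6,7}:24  {0,5,6,7}:12  {1,2,4,7}:6  {1,4,6,7}:12  {1,5,6,7}:6  {2,4,5,6}:6  {2,4,6,7}:12  {3,4,5,6}:4  {3,5,6,7}:4  {4,5,6,7}:12
  |U|=5: {0,1,2,4,7}:30  {0,1,4,6,7}:60  {0,1,5,6,7}:30  {0,2,4,5,6}:30  {0,2,4,6,7}:60  {0,3,4,5,6}:20  {0,3,5,6,7}:20  {0,4,5,6,7}:60  {1,2,4,6,7}:30  {1,3,5,6,7}:10  {1,4,5,6,7}:30  {2,3,4,5,6}:10  {2,4,5,6,7}:30  {3,4,5,6,7}:20
  |U|=6: {0,1,2,4,6,7}:180  {0,1,3,5,6,7}:60  {0,1,4,5,6,7}:180  {0,2,3,4,5,6}:60  {0,2,4,5,6,7}:180  {0,3,4,5,6,7}:120  {1,2,4,5,6,7}:90  {1,3,4,5,6,7}:60  {2,3,4,5,6,7}:60
  start at 0(b): 210
  start at 1(z): 420
  start at 2(c): 420
  start at 3(a): 630
sum over floor = 1680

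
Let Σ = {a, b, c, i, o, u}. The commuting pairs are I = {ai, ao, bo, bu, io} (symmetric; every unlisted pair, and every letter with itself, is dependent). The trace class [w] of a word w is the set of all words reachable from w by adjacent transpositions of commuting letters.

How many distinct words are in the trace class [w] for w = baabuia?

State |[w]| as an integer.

#0=b has no predecessor
#1=a depends on [0:b]
#2=a depends on [1:a]
#3=b depends on [2:a]
#4=u depends on [2:a]
#5=i depends on [3:b, 4:u]
#6=a depends on [3:b, 4:u]
sources: [0:b]
N(rest) = Σ N(rest − s) over sources s of rest; N(one piece) = 1:
  size 1 → [5]=1  [6]=1
  size 2 → [5,6]=2
  size 3 → [3,5,6]=2  [4,5,6]=2
  size 4 → [3,4,5,6]=4
  size 5 → [2,3,4,5,6]=4
  first=0(b) contributes 4

4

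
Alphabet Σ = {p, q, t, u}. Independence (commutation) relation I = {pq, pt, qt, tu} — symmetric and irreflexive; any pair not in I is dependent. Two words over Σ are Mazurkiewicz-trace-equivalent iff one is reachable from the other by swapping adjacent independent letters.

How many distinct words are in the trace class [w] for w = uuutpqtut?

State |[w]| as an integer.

drop 0:u onto floor
drop 1:u onto {0:u}
drop 2:u onto {1:u}
drop 3:t onto floor
drop 4:p onto {2:u}
drop 5:q onto {2:u}
drop 6:t onto {3:t}
drop 7:u onto {4:p, 5:q}
drop 8:t onto {6:t}
ground layer = {0:u, 3:t}
drop-orders for the pieces not yet dropped (sum over which currently-grounded one goes next):
  1 to go: {7} 1  {8} 1
  2 to go: {4,7} 1  {5,7} 1  {6,8} 1  {7,8} 2
  3 to go: {3,6,8} 1  {4,5,7} 2  {4,7,8} 3  {5,7,8} 3  {6,7,8} 3
  4 to go: {2,4,5,7} 2  {3,6,7,8} 4  {4,5,7,8} 8  {4,6,7,8} 6  {5,6,7,8} 6
  5 to go: {1,2,4,5,7} 2  {2,4,5,7,8} 10  {3,4,6,7,8} 10  {3,5,6,7,8} 10  {4,5,6,7,8} 20
  6 to go: {0,1,2,4,5,7} 2  {1,2,4,5,7,8} 12  {2,4,5,6,7,8} 30  {3,4,5,6,7,8} 40
  7 to go: {0,1,2,4,5,7,8} 14  {1,2,4,5,6,7,8} 42  {2,3,4,5,6,7,8} 70
  if 0:u drops first: 112 orders
  if 3:t drops first: 56 orders
heap linearizations: 168

168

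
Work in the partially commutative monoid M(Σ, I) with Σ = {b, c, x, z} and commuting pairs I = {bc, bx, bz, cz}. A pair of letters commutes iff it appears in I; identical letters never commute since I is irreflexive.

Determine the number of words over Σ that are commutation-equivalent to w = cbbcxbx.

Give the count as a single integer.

35

drop 0:c onto floor
drop 1:b onto floor
drop 2:b onto {1:b}
drop 3:c onto {0:c}
drop 4:x onto {3:c}
drop 5:b onto {2:b}
drop 6:x onto {4:x}
ground layer = {0:c, 1:b}
drop-orders for the pieces not yet dropped (sum over which currently-grounded one goes next):
  1 to go: {5} 1  {6} 1
  2 to go: {2,5} 1  {4,6} 1  {5,6} 2
  3 to go: {1,2,5} 1  {2,5,6} 3  {3,4,6} 1  {4,5,6} 3
  4 to go: {0,3,4,6} 1  {1,2,5,6} 4  {2,4,5,6} 6  {3,4,5,6} 4
  5 to go: {0,3,4,5,6} 5  {1,2,4,5,6} 10  {2,3,4,5,6} 10
  if 0:c drops first: 20 orders
  if 1:b drops first: 15 orders
heap linearizations: 35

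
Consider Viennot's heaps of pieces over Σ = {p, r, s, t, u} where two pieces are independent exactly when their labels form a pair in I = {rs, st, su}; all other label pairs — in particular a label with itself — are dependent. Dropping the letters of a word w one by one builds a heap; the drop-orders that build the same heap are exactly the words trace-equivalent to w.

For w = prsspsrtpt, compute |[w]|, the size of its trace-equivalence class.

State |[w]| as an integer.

9

piece 0:p — minimal
piece 1:r rests on {0:p}
piece 2:s rests on {0:p}
piece 3:s rests on {2:s}
piece 4:p rests on {1:r, 3:s}
piece 5:s rests on {4:p}
piece 6:r rests on {4:p}
piece 7:t rests on {6:r}
piece 8:p rests on {5:s, 7:t}
piece 9:t rests on {8:p}
minimal pieces: {0:p}
ways to finish when only these pieces remain (= sum over removing one remaining piece with nothing left below it):
  1 left: {9}→1
  2 left: {8,9}→1
  3 left: {5,8,9}→1  {7,8,9}→1
  4 left: {5,7,8,9}→2  {6,7,8,9}→1
  5 left: {5,6,7,8,9}→3
  6 left: {4,5,6,7,8,9}→3
  7 left: {1,4,5,6,7,8,9}→3  {3,4,5,6,7,8,9}→3
  8 left: {1,3,4,5,6,7,8,9}→6  {2,3,4,5,6,7,8,9}→3
  placing 0:p first → 9 extensions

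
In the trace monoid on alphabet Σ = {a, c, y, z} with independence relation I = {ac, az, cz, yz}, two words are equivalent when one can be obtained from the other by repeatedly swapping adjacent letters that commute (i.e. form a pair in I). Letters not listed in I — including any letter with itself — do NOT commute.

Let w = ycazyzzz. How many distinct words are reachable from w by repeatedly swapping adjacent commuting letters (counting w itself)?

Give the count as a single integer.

140

#0=y has no predecessor
#1=c depends on [0:y]
#2=a depends on [0:y]
#3=z has no predecessor
#4=y depends on [1:c, 2:a]
#5=z depends on [3:z]
#6=z depends on [5:z]
#7=z depends on [6:z]
sources: [0:y, 3:z]
N(rest) = Σ N(rest − s) over sources s of rest; N(one piece) = 1:
  size 1 → [4]=1  [7]=1
  size 2 → [1,4]=1  [2,4]=1  [4,7]=2  [6,7]=1
  size 3 → [1,2,4]=2  [1,4,7]=3  [2,4,7]=3  [4,6,7]=3  [5,6,7]=1
  size 4 → [0,1,2,4]=2  [1,2,4,7]=8  [1,4,6,7]=6  [2,4,6,7]=6  [3,5,6,7]=1  [4,5,6,7]=4
  size 5 → [0,1,2,4,7]=10  [1,2,4,6,7]=20  [1,4,5,6,7]=10  [2,4,5,6,7]=10  [3,4,5,6,7]=5
  size 6 → [0,1,2,4,6,7]=30  [1,2,4,5,6,7]=40  [1,3,4,5,6,7]=15  [2,3,4,5,6,7]=15
  first=0(y) contributes 70
  first=3(z) contributes 70
|[w]| = 140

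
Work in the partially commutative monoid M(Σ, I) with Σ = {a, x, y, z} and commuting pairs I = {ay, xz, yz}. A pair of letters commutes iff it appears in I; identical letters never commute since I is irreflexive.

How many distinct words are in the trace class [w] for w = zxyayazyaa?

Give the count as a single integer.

#0=z has no predecessor
#1=x has no predecessor
#2=y depends on [1:x]
#3=a depends on [0:z, 1:x]
#4=y depends on [2:y]
#5=a depends on [3:a]
#6=z depends on [5:a]
#7=y depends on [4:y]
#8=a depends on [6:z]
#9=a depends on [8:a]
sources: [0:z, 1:x]
N(rest) = Σ N(rest − s) over sources s of rest; N(one piece) = 1:
  size 1 → [7]=1  [9]=1
  size 2 → [4,7]=1  [7,9]=2  [8,9]=1
  size 3 → [2,4,7]=1  [4,7,9]=3  [6,8,9]=1  [7,8,9]=3
  size 4 → [2,4,7,9]=4  [4,7,8,9]=6  [5,6,8,9]=1  [6,7,8,9]=4
  size 5 → [2,4,7,8,9]=10  [3,5,6,8,9]=1  [4,6,7,8,9]=10  [5,6,7,8,9]=5
  size 6 → [0,3,5,6,8,9]=1  [2,4,6,7,8,9]=20  [3,5,6,7,8,9]=6  [4,5,6,7,8,9]=15
  size 7 → [0,3,5,6,7,8,9]=7  [2,4,5,6,7,8,9]=35  [3,4,5,6,7,8,9]=21
  size 8 → [0,3,4,5,6,7,8,9]=28  [2,3,4,5,6,7,8,9]=56
  first=0(z) contributes 56
  first=1(x) contributes 84
|[w]| = 140

140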